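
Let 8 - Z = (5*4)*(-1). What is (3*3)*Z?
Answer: 252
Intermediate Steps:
Z = 28 (Z = 8 - 5*4*(-1) = 8 - 20*(-1) = 8 - 1*(-20) = 8 + 20 = 28)
(3*3)*Z = (3*3)*28 = 9*28 = 252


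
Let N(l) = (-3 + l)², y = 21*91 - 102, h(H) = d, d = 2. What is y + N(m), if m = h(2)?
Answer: 1810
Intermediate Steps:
h(H) = 2
m = 2
y = 1809 (y = 1911 - 102 = 1809)
y + N(m) = 1809 + (-3 + 2)² = 1809 + (-1)² = 1809 + 1 = 1810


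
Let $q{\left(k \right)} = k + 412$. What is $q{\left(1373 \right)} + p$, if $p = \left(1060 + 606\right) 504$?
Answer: $841449$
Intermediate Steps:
$q{\left(k \right)} = 412 + k$
$p = 839664$ ($p = 1666 \cdot 504 = 839664$)
$q{\left(1373 \right)} + p = \left(412 + 1373\right) + 839664 = 1785 + 839664 = 841449$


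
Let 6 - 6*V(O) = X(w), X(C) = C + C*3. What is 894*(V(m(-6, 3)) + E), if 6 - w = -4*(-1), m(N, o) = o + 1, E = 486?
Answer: 434186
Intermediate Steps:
m(N, o) = 1 + o
w = 2 (w = 6 - (-4)*(-1) = 6 - 1*4 = 6 - 4 = 2)
X(C) = 4*C (X(C) = C + 3*C = 4*C)
V(O) = -1/3 (V(O) = 1 - 2*2/3 = 1 - 1/6*8 = 1 - 4/3 = -1/3)
894*(V(m(-6, 3)) + E) = 894*(-1/3 + 486) = 894*(1457/3) = 434186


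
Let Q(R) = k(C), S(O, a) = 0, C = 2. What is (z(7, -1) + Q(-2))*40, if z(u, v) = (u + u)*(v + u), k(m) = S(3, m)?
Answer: 3360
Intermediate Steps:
k(m) = 0
Q(R) = 0
z(u, v) = 2*u*(u + v) (z(u, v) = (2*u)*(u + v) = 2*u*(u + v))
(z(7, -1) + Q(-2))*40 = (2*7*(7 - 1) + 0)*40 = (2*7*6 + 0)*40 = (84 + 0)*40 = 84*40 = 3360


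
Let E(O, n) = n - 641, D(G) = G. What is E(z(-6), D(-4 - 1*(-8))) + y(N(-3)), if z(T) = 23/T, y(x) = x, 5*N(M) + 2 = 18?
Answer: -3169/5 ≈ -633.80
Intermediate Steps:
N(M) = 16/5 (N(M) = -2/5 + (1/5)*18 = -2/5 + 18/5 = 16/5)
E(O, n) = -641 + n
E(z(-6), D(-4 - 1*(-8))) + y(N(-3)) = (-641 + (-4 - 1*(-8))) + 16/5 = (-641 + (-4 + 8)) + 16/5 = (-641 + 4) + 16/5 = -637 + 16/5 = -3169/5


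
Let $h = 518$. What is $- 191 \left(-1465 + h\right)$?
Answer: $180877$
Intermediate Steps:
$- 191 \left(-1465 + h\right) = - 191 \left(-1465 + 518\right) = \left(-191\right) \left(-947\right) = 180877$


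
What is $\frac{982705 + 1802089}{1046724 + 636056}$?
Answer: $\frac{1392397}{841390} \approx 1.6549$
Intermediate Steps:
$\frac{982705 + 1802089}{1046724 + 636056} = \frac{2784794}{1682780} = 2784794 \cdot \frac{1}{1682780} = \frac{1392397}{841390}$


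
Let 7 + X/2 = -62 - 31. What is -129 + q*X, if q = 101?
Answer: -20329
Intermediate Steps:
X = -200 (X = -14 + 2*(-62 - 31) = -14 + 2*(-93) = -14 - 186 = -200)
-129 + q*X = -129 + 101*(-200) = -129 - 20200 = -20329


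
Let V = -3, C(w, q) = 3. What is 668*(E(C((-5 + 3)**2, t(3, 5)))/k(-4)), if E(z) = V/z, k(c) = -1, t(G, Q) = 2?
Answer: 668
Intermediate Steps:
E(z) = -3/z
668*(E(C((-5 + 3)**2, t(3, 5)))/k(-4)) = 668*(-3/3/(-1)) = 668*(-3*1/3*(-1)) = 668*(-1*(-1)) = 668*1 = 668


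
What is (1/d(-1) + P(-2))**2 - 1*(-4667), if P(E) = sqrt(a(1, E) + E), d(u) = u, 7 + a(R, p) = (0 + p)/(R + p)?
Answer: 4661 - 2*I*sqrt(7) ≈ 4661.0 - 5.2915*I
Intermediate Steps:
a(R, p) = -7 + p/(R + p) (a(R, p) = -7 + (0 + p)/(R + p) = -7 + p/(R + p))
P(E) = sqrt(E + (-7 - 6*E)/(1 + E)) (P(E) = sqrt((-7*1 - 6*E)/(1 + E) + E) = sqrt((-7 - 6*E)/(1 + E) + E) = sqrt(E + (-7 - 6*E)/(1 + E)))
(1/d(-1) + P(-2))**2 - 1*(-4667) = (1/(-1) + sqrt((-7 + (-2)**2 - 5*(-2))/(1 - 2)))**2 - 1*(-4667) = (-1 + sqrt((-7 + 4 + 10)/(-1)))**2 + 4667 = (-1 + sqrt(-1*7))**2 + 4667 = (-1 + sqrt(-7))**2 + 4667 = (-1 + I*sqrt(7))**2 + 4667 = 4667 + (-1 + I*sqrt(7))**2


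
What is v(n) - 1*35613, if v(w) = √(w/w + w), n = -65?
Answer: -35613 + 8*I ≈ -35613.0 + 8.0*I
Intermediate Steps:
v(w) = √(1 + w)
v(n) - 1*35613 = √(1 - 65) - 1*35613 = √(-64) - 35613 = 8*I - 35613 = -35613 + 8*I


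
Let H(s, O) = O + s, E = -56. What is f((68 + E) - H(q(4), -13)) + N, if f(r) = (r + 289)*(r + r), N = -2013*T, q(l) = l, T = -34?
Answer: 81462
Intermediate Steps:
N = 68442 (N = -2013*(-34) = 68442)
f(r) = 2*r*(289 + r) (f(r) = (289 + r)*(2*r) = 2*r*(289 + r))
f((68 + E) - H(q(4), -13)) + N = 2*((68 - 56) - (-13 + 4))*(289 + ((68 - 56) - (-13 + 4))) + 68442 = 2*(12 - 1*(-9))*(289 + (12 - 1*(-9))) + 68442 = 2*(12 + 9)*(289 + (12 + 9)) + 68442 = 2*21*(289 + 21) + 68442 = 2*21*310 + 68442 = 13020 + 68442 = 81462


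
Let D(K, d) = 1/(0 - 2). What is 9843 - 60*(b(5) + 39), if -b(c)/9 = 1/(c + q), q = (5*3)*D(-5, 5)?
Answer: 7287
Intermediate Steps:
D(K, d) = -1/2 (D(K, d) = 1/(-2) = -1/2)
q = -15/2 (q = (5*3)*(-1/2) = 15*(-1/2) = -15/2 ≈ -7.5000)
b(c) = -9/(-15/2 + c) (b(c) = -9/(c - 15/2) = -9/(-15/2 + c))
9843 - 60*(b(5) + 39) = 9843 - 60*(-18/(-15 + 2*5) + 39) = 9843 - 60*(-18/(-15 + 10) + 39) = 9843 - 60*(-18/(-5) + 39) = 9843 - 60*(-18*(-1/5) + 39) = 9843 - 60*(18/5 + 39) = 9843 - 60*213/5 = 9843 - 2556 = 7287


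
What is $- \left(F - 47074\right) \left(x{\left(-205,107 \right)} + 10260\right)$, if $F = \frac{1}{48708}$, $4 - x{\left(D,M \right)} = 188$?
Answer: $\frac{525069609539}{1107} \approx 4.7432 \cdot 10^{8}$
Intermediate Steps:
$x{\left(D,M \right)} = -184$ ($x{\left(D,M \right)} = 4 - 188 = -184$)
$F = \frac{1}{48708} \approx 2.0531 \cdot 10^{-5}$
$- \left(F - 47074\right) \left(x{\left(-205,107 \right)} + 10260\right) = - \left(\frac{1}{48708} - 47074\right) \left(-184 + 10260\right) = - \frac{\left(-2292880391\right) 10076}{48708} = \left(-1\right) \left(- \frac{525069609539}{1107}\right) = \frac{525069609539}{1107}$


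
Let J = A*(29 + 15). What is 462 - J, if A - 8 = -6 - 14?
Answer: 990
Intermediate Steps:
A = -12 (A = 8 + (-6 - 14) = 8 - 20 = -12)
J = -528 (J = -12*(29 + 15) = -12*44 = -528)
462 - J = 462 - 1*(-528) = 462 + 528 = 990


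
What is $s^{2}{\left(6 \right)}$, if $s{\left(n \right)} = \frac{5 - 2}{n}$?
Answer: $\frac{1}{4} \approx 0.25$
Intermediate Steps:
$s{\left(n \right)} = \frac{3}{n}$ ($s{\left(n \right)} = \frac{5 - 2}{n} = \frac{3}{n}$)
$s^{2}{\left(6 \right)} = \left(\frac{3}{6}\right)^{2} = \left(3 \cdot \frac{1}{6}\right)^{2} = \left(\frac{1}{2}\right)^{2} = \frac{1}{4}$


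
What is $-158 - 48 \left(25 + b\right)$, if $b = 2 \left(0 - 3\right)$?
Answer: $-1070$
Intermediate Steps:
$b = -6$ ($b = 2 \left(-3\right) = -6$)
$-158 - 48 \left(25 + b\right) = -158 - 48 \left(25 - 6\right) = -158 - 912 = -1070$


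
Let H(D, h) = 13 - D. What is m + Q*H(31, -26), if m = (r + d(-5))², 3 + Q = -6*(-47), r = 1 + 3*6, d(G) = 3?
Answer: -4538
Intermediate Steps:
r = 19 (r = 1 + 18 = 19)
Q = 279 (Q = -3 - 6*(-47) = -3 + 282 = 279)
m = 484 (m = (19 + 3)² = 22² = 484)
m + Q*H(31, -26) = 484 + 279*(13 - 1*31) = 484 + 279*(13 - 31) = 484 + 279*(-18) = 484 - 5022 = -4538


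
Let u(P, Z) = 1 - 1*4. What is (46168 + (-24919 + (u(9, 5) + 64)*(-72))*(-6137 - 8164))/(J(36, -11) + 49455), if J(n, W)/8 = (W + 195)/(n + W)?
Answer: 10480569475/1237847 ≈ 8466.8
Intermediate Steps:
u(P, Z) = -3 (u(P, Z) = 1 - 4 = -3)
J(n, W) = 8*(195 + W)/(W + n) (J(n, W) = 8*((W + 195)/(n + W)) = 8*((195 + W)/(W + n)) = 8*(195 + W)/(W + n))
(46168 + (-24919 + (u(9, 5) + 64)*(-72))*(-6137 - 8164))/(J(36, -11) + 49455) = (46168 + (-24919 + (-3 + 64)*(-72))*(-6137 - 8164))/(8*(195 - 11)/(-11 + 36) + 49455) = (46168 + (-24919 + 61*(-72))*(-14301))/(8*184/25 + 49455) = (46168 + (-24919 - 4392)*(-14301))/(8*(1/25)*184 + 49455) = (46168 - 29311*(-14301))/(1472/25 + 49455) = (46168 + 419176611)/(1237847/25) = 419222779*(25/1237847) = 10480569475/1237847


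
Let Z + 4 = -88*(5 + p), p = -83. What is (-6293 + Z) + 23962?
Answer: 24529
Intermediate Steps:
Z = 6860 (Z = -4 - 88*(5 - 83) = -4 - 88*(-78) = -4 + 6864 = 6860)
(-6293 + Z) + 23962 = (-6293 + 6860) + 23962 = 567 + 23962 = 24529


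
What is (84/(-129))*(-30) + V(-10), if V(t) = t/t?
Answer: 883/43 ≈ 20.535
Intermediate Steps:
V(t) = 1
(84/(-129))*(-30) + V(-10) = (84/(-129))*(-30) + 1 = (84*(-1/129))*(-30) + 1 = -28/43*(-30) + 1 = 840/43 + 1 = 883/43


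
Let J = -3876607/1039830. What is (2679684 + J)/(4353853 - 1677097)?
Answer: 2786411937113/2783371191480 ≈ 1.0011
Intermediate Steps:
J = -3876607/1039830 (J = -3876607*1/1039830 = -3876607/1039830 ≈ -3.7281)
(2679684 + J)/(4353853 - 1677097) = (2679684 - 3876607/1039830)/(4353853 - 1677097) = (2786411937113/1039830)/2676756 = (2786411937113/1039830)*(1/2676756) = 2786411937113/2783371191480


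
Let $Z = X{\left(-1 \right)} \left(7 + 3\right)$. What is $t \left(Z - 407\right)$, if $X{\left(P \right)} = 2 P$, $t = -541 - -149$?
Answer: $167384$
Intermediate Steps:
$t = -392$ ($t = -541 + 149 = -392$)
$Z = -20$ ($Z = 2 \left(-1\right) \left(7 + 3\right) = \left(-2\right) 10 = -20$)
$t \left(Z - 407\right) = - 392 \left(-20 - 407\right) = \left(-392\right) \left(-427\right) = 167384$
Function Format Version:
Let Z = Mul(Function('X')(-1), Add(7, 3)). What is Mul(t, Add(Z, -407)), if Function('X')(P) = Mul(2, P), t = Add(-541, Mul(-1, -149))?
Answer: 167384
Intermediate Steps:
t = -392 (t = Add(-541, 149) = -392)
Z = -20 (Z = Mul(Mul(2, -1), Add(7, 3)) = Mul(-2, 10) = -20)
Mul(t, Add(Z, -407)) = Mul(-392, Add(-20, -407)) = Mul(-392, -427) = 167384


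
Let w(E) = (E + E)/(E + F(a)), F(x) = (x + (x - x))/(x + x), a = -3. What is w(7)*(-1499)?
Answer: -41972/15 ≈ -2798.1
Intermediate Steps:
F(x) = 1/2 (F(x) = (x + 0)/((2*x)) = x*(1/(2*x)) = 1/2)
w(E) = 2*E/(1/2 + E) (w(E) = (E + E)/(E + 1/2) = (2*E)/(1/2 + E) = 2*E/(1/2 + E))
w(7)*(-1499) = (4*7/(1 + 2*7))*(-1499) = (4*7/(1 + 14))*(-1499) = (4*7/15)*(-1499) = (4*7*(1/15))*(-1499) = (28/15)*(-1499) = -41972/15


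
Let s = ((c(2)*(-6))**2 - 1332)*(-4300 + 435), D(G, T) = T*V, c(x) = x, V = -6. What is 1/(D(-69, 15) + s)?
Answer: 1/4591530 ≈ 2.1779e-7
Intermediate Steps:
D(G, T) = -6*T (D(G, T) = T*(-6) = -6*T)
s = 4591620 (s = ((2*(-6))**2 - 1332)*(-4300 + 435) = ((-12)**2 - 1332)*(-3865) = (144 - 1332)*(-3865) = -1188*(-3865) = 4591620)
1/(D(-69, 15) + s) = 1/(-6*15 + 4591620) = 1/(-90 + 4591620) = 1/4591530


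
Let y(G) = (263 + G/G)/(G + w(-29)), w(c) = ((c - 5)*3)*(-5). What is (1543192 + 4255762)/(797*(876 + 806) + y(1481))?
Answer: 524805337/121320149 ≈ 4.3258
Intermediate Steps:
w(c) = 75 - 15*c (w(c) = ((-5 + c)*3)*(-5) = (-15 + 3*c)*(-5) = 75 - 15*c)
y(G) = 264/(510 + G) (y(G) = (263 + G/G)/(G + (75 - 15*(-29))) = (263 + 1)/(G + (75 + 435)) = 264/(G + 510) = 264/(510 + G))
(1543192 + 4255762)/(797*(876 + 806) + y(1481)) = (1543192 + 4255762)/(797*(876 + 806) + 264/(510 + 1481)) = 5798954/(797*1682 + 264/1991) = 5798954/(1340554 + 264*(1/1991)) = 5798954/(1340554 + 24/181) = 5798954/(242640298/181) = 5798954*(181/242640298) = 524805337/121320149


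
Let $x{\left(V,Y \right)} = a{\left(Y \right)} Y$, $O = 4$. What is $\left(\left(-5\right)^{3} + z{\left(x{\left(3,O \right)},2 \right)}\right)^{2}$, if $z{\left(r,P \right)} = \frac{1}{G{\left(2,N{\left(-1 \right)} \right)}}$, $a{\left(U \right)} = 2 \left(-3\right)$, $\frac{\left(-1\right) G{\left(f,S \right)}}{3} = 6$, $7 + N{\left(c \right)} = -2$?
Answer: $\frac{5067001}{324} \approx 15639.0$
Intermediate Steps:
$N{\left(c \right)} = -9$ ($N{\left(c \right)} = -7 - 2 = -9$)
$G{\left(f,S \right)} = -18$ ($G{\left(f,S \right)} = \left(-3\right) 6 = -18$)
$a{\left(U \right)} = -6$
$x{\left(V,Y \right)} = - 6 Y$
$z{\left(r,P \right)} = - \frac{1}{18}$ ($z{\left(r,P \right)} = \frac{1}{-18} = - \frac{1}{18}$)
$\left(\left(-5\right)^{3} + z{\left(x{\left(3,O \right)},2 \right)}\right)^{2} = \left(\left(-5\right)^{3} - \frac{1}{18}\right)^{2} = \left(-125 - \frac{1}{18}\right)^{2} = \left(- \frac{2251}{18}\right)^{2} = \frac{5067001}{324}$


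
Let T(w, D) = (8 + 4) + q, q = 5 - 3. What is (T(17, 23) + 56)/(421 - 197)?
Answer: 5/16 ≈ 0.31250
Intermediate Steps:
q = 2
T(w, D) = 14 (T(w, D) = (8 + 4) + 2 = 12 + 2 = 14)
(T(17, 23) + 56)/(421 - 197) = (14 + 56)/(421 - 197) = 70/224 = 70*(1/224) = 5/16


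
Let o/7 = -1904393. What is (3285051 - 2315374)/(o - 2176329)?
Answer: -969677/15507080 ≈ -0.062531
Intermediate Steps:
o = -13330751 (o = 7*(-1904393) = -13330751)
(3285051 - 2315374)/(o - 2176329) = (3285051 - 2315374)/(-13330751 - 2176329) = 969677/(-15507080) = 969677*(-1/15507080) = -969677/15507080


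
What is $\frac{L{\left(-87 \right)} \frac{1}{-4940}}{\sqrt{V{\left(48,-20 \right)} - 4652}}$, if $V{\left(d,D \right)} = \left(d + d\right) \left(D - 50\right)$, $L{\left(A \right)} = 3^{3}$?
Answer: $\frac{27 i \sqrt{2843}}{28088840} \approx 5.1253 \cdot 10^{-5} i$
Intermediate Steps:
$L{\left(A \right)} = 27$
$V{\left(d,D \right)} = 2 d \left(-50 + D\right)$
$\frac{L{\left(-87 \right)} \frac{1}{-4940}}{\sqrt{V{\left(48,-20 \right)} - 4652}} = \frac{27 \frac{1}{-4940}}{\sqrt{2 \cdot 48 \left(-50 - 20\right) - 4652}} = \frac{27 \left(- \frac{1}{4940}\right)}{\sqrt{2 \cdot 48 \left(-70\right) - 4652}} = - \frac{27}{4940 \sqrt{-6720 - 4652}} = - \frac{27}{4940 \sqrt{-11372}} = - \frac{27}{4940 \cdot 2 i \sqrt{2843}} = - \frac{27 \left(- \frac{i \sqrt{2843}}{5686}\right)}{4940} = \frac{27 i \sqrt{2843}}{28088840}$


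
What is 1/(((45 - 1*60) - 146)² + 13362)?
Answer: 1/39283 ≈ 2.5456e-5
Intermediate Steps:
1/(((45 - 1*60) - 146)² + 13362) = 1/(((45 - 60) - 146)² + 13362) = 1/((-15 - 146)² + 13362) = 1/((-161)² + 13362) = 1/(25921 + 13362) = 1/39283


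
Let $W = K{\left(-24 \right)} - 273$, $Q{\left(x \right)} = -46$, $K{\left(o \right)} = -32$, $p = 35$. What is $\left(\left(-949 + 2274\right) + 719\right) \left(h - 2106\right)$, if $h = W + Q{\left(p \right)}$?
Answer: $-5022108$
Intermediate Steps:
$W = -305$ ($W = -32 - 273 = -305$)
$h = -351$ ($h = -305 - 46 = -351$)
$\left(\left(-949 + 2274\right) + 719\right) \left(h - 2106\right) = \left(\left(-949 + 2274\right) + 719\right) \left(-351 - 2106\right) = \left(1325 + 719\right) \left(-2457\right) = 2044 \left(-2457\right) = -5022108$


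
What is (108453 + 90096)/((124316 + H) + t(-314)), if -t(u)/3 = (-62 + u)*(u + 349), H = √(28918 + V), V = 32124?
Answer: 5420255334/4471511429 - 66183*√61042/8943022858 ≈ 1.2103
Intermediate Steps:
H = √61042 (H = √(28918 + 32124) = √61042 ≈ 247.07)
t(u) = -3*(-62 + u)*(349 + u) (t(u) = -3*(-62 + u)*(u + 349) = -3*(-62 + u)*(349 + u))
(108453 + 90096)/((124316 + H) + t(-314)) = (108453 + 90096)/((124316 + √61042) + (64914 - 861*(-314) - 3*(-314)²)) = 198549/((124316 + √61042) + (64914 + 270354 - 3*98596)) = 198549/((124316 + √61042) + (64914 + 270354 - 295788)) = 198549/((124316 + √61042) + 39480) = 198549/(163796 + √61042)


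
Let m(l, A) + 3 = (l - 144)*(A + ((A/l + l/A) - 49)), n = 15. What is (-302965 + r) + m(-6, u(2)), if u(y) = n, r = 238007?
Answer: -59426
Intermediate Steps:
u(y) = 15
m(l, A) = -3 + (-144 + l)*(-49 + A + A/l + l/A) (m(l, A) = -3 + (l - 144)*(A + ((A/l + l/A) - 49)) = -3 + (-144 + l)*(A + (-49 + A/l + l/A)) = -3 + (-144 + l)*(-49 + A + A/l + l/A))
(-302965 + r) + m(-6, u(2)) = (-302965 + 238007) + (7053 - 143*15 - 49*(-6) + 15*(-6) + (-6)²/15 - 144*15/(-6) - 144*(-6)/15) = -64958 + (7053 - 2145 + 294 - 90 + (1/15)*36 - 144*15*(-⅙) - 144*(-6)*1/15) = -64958 + (7053 - 2145 + 294 - 90 + 12/5 + 360 + 288/5) = -64958 + 5532 = -59426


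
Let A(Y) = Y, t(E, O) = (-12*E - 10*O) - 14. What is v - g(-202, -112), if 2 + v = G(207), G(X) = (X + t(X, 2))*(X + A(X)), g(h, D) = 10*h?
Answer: -954736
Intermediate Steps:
t(E, O) = -14 - 12*E - 10*O
G(X) = 2*X*(-34 - 11*X) (G(X) = (X + (-14 - 12*X - 10*2))*(X + X) = (X + (-14 - 12*X - 20))*(2*X) = (X + (-34 - 12*X))*(2*X) = (-34 - 11*X)*(2*X) = 2*X*(-34 - 11*X))
v = -956756 (v = -2 + 2*207*(-34 - 11*207) = -2 + 2*207*(-34 - 2277) = -2 + 2*207*(-2311) = -2 - 956754 = -956756)
v - g(-202, -112) = -956756 - 10*(-202) = -956756 - 1*(-2020) = -956756 + 2020 = -954736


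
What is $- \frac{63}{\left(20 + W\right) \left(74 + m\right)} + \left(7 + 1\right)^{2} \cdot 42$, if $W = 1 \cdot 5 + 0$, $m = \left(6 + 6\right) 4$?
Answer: $\frac{8198337}{3050} \approx 2688.0$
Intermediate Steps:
$m = 48$ ($m = 12 \cdot 4 = 48$)
$W = 5$ ($W = 5 + 0 = 5$)
$- \frac{63}{\left(20 + W\right) \left(74 + m\right)} + \left(7 + 1\right)^{2} \cdot 42 = - \frac{63}{\left(20 + 5\right) \left(74 + 48\right)} + \left(7 + 1\right)^{2} \cdot 42 = - \frac{63}{25 \cdot 122} + 8^{2} \cdot 42 = - \frac{63}{3050} + 64 \cdot 42 = \left(-63\right) \frac{1}{3050} + 2688 = - \frac{63}{3050} + 2688 = \frac{8198337}{3050}$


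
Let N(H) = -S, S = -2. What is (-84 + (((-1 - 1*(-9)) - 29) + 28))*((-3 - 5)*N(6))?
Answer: 1232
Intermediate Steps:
N(H) = 2 (N(H) = -1*(-2) = 2)
(-84 + (((-1 - 1*(-9)) - 29) + 28))*((-3 - 5)*N(6)) = (-84 + (((-1 - 1*(-9)) - 29) + 28))*((-3 - 5)*2) = (-84 + (((-1 + 9) - 29) + 28))*(-8*2) = (-84 + ((8 - 29) + 28))*(-16) = (-84 + (-21 + 28))*(-16) = (-84 + 7)*(-16) = -77*(-16) = 1232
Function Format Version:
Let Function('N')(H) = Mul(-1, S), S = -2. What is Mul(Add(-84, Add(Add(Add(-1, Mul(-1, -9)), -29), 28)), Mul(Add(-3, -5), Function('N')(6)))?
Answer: 1232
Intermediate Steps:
Function('N')(H) = 2 (Function('N')(H) = Mul(-1, -2) = 2)
Mul(Add(-84, Add(Add(Add(-1, Mul(-1, -9)), -29), 28)), Mul(Add(-3, -5), Function('N')(6))) = Mul(Add(-84, Add(Add(Add(-1, Mul(-1, -9)), -29), 28)), Mul(Add(-3, -5), 2)) = Mul(Add(-84, Add(Add(Add(-1, 9), -29), 28)), Mul(-8, 2)) = Mul(Add(-84, Add(Add(8, -29), 28)), -16) = Mul(Add(-84, Add(-21, 28)), -16) = Mul(Add(-84, 7), -16) = Mul(-77, -16) = 1232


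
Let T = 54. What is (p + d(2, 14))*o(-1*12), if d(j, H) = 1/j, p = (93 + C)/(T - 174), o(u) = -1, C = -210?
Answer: -59/40 ≈ -1.4750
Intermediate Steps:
p = 39/40 (p = (93 - 210)/(54 - 174) = -117/(-120) = -117*(-1/120) = 39/40 ≈ 0.97500)
(p + d(2, 14))*o(-1*12) = (39/40 + 1/2)*(-1) = (39/40 + ½)*(-1) = (59/40)*(-1) = -59/40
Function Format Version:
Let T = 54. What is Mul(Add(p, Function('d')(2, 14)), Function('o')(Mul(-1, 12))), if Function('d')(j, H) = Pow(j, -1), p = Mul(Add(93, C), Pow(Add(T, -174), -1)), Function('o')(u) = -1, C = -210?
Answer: Rational(-59, 40) ≈ -1.4750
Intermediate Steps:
p = Rational(39, 40) (p = Mul(Add(93, -210), Pow(Add(54, -174), -1)) = Mul(-117, Pow(-120, -1)) = Mul(-117, Rational(-1, 120)) = Rational(39, 40) ≈ 0.97500)
Mul(Add(p, Function('d')(2, 14)), Function('o')(Mul(-1, 12))) = Mul(Add(Rational(39, 40), Pow(2, -1)), -1) = Mul(Add(Rational(39, 40), Rational(1, 2)), -1) = Mul(Rational(59, 40), -1) = Rational(-59, 40)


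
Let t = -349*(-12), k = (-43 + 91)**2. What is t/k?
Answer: 349/192 ≈ 1.8177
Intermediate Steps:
k = 2304 (k = 48**2 = 2304)
t = 4188
t/k = 4188/2304 = 4188*(1/2304) = 349/192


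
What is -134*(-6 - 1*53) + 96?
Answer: 8002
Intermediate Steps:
-134*(-6 - 1*53) + 96 = -134*(-6 - 53) + 96 = -134*(-59) + 96 = 7906 + 96 = 8002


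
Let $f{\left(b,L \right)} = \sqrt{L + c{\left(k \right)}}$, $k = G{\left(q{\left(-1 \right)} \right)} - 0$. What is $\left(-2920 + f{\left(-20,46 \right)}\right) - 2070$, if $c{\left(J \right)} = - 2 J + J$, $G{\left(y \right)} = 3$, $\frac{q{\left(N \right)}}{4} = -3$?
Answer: $-4990 + \sqrt{43} \approx -4983.4$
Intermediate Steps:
$q{\left(N \right)} = -12$ ($q{\left(N \right)} = 4 \left(-3\right) = -12$)
$k = 3$ ($k = 3 - 0 = 3 + 0 = 3$)
$c{\left(J \right)} = - J$
$f{\left(b,L \right)} = \sqrt{-3 + L}$ ($f{\left(b,L \right)} = \sqrt{L - 3} = \sqrt{-3 + L}$)
$\left(-2920 + f{\left(-20,46 \right)}\right) - 2070 = \left(-2920 + \sqrt{-3 + 46}\right) - 2070 = \left(-2920 + \sqrt{43}\right) - 2070 = -4990 + \sqrt{43}$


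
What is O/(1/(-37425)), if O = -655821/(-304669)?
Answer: -24544100925/304669 ≈ -80560.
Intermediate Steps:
O = 655821/304669 (O = -655821*(-1/304669) = 655821/304669 ≈ 2.1526)
O/(1/(-37425)) = 655821/(304669*(1/(-37425))) = 655821/(304669*(-1/37425)) = (655821/304669)*(-37425) = -24544100925/304669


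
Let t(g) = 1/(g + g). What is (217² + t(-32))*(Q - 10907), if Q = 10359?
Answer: -412876215/16 ≈ -2.5805e+7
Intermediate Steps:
t(g) = 1/(2*g)
(217² + t(-32))*(Q - 10907) = (217² + (½)/(-32))*(10359 - 10907) = (47089 + (½)*(-1/32))*(-548) = (47089 - 1/64)*(-548) = (3013695/64)*(-548) = -412876215/16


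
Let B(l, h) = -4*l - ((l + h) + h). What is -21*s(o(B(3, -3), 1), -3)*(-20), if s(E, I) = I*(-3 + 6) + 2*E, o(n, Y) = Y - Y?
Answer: -3780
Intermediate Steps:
B(l, h) = -5*l - 2*h (B(l, h) = -4*l - ((h + l) + h) = -4*l - (l + 2*h) = -4*l + (-l - 2*h) = -5*l - 2*h)
o(n, Y) = 0
s(E, I) = 2*E + 3*I (s(E, I) = I*3 + 2*E = 3*I + 2*E = 2*E + 3*I)
-21*s(o(B(3, -3), 1), -3)*(-20) = -21*(2*0 + 3*(-3))*(-20) = -21*(0 - 9)*(-20) = -21*(-9)*(-20) = 189*(-20) = -3780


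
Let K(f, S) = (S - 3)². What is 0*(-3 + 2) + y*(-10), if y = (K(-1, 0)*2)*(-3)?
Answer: 540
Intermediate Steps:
K(f, S) = (-3 + S)²
y = -54 (y = ((-3 + 0)²*2)*(-3) = ((-3)²*2)*(-3) = (9*2)*(-3) = 18*(-3) = -54)
0*(-3 + 2) + y*(-10) = 0*(-3 + 2) - 54*(-10) = 0*(-1) + 540 = 0 + 540 = 540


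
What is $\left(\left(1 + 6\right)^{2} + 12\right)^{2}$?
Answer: $3721$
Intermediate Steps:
$\left(\left(1 + 6\right)^{2} + 12\right)^{2} = \left(7^{2} + 12\right)^{2} = \left(49 + 12\right)^{2} = 61^{2} = 3721$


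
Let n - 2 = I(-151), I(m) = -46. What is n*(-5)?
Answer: 220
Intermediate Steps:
n = -44 (n = 2 - 46 = -44)
n*(-5) = -44*(-5) = 220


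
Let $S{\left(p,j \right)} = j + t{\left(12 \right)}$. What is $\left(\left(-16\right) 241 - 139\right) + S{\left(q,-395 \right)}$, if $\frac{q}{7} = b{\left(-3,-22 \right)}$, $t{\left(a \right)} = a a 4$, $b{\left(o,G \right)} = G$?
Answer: $-3814$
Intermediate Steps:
$t{\left(a \right)} = 4 a^{2}$ ($t{\left(a \right)} = a^{2} \cdot 4 = 4 a^{2}$)
$q = -154$ ($q = 7 \left(-22\right) = -154$)
$S{\left(p,j \right)} = 576 + j$ ($S{\left(p,j \right)} = j + 4 \cdot 12^{2} = j + 4 \cdot 144 = j + 576 = 576 + j$)
$\left(\left(-16\right) 241 - 139\right) + S{\left(q,-395 \right)} = \left(\left(-16\right) 241 - 139\right) + \left(576 - 395\right) = \left(-3856 - 139\right) + 181 = -3995 + 181 = -3814$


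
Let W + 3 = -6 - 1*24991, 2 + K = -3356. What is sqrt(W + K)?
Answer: I*sqrt(28358) ≈ 168.4*I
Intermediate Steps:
K = -3358 (K = -2 - 3356 = -3358)
W = -25000 (W = -3 + (-6 - 1*24991) = -3 + (-6 - 24991) = -3 - 24997 = -25000)
sqrt(W + K) = sqrt(-25000 - 3358) = sqrt(-28358) = I*sqrt(28358)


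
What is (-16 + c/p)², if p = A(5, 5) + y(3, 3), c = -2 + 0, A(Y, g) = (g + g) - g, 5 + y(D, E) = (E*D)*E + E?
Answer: 58081/225 ≈ 258.14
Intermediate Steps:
y(D, E) = -5 + E + D*E² (y(D, E) = -5 + ((E*D)*E + E) = -5 + ((D*E)*E + E) = -5 + (D*E² + E) = -5 + (E + D*E²) = -5 + E + D*E²)
A(Y, g) = g (A(Y, g) = 2*g - g = g)
c = -2
p = 30 (p = 5 + (-5 + 3 + 3*3²) = 5 + (-5 + 3 + 3*9) = 5 + (-5 + 3 + 27) = 5 + 25 = 30)
(-16 + c/p)² = (-16 - 2/30)² = (-16 - 2*1/30)² = (-16 - 1/15)² = (-241/15)² = 58081/225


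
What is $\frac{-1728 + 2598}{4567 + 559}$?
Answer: $\frac{435}{2563} \approx 0.16972$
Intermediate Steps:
$\frac{-1728 + 2598}{4567 + 559} = \frac{870}{5126} = 870 \cdot \frac{1}{5126} = \frac{435}{2563}$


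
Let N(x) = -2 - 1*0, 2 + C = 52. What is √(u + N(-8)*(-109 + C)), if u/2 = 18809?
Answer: 2*√9434 ≈ 194.26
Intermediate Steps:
u = 37618 (u = 2*18809 = 37618)
C = 50 (C = -2 + 52 = 50)
N(x) = -2 (N(x) = -2 + 0 = -2)
√(u + N(-8)*(-109 + C)) = √(37618 - 2*(-109 + 50)) = √(37618 - 2*(-59)) = √(37618 + 118) = √37736 = 2*√9434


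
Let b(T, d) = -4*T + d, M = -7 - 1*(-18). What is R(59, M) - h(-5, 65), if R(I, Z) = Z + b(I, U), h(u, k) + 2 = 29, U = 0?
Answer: -252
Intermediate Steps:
M = 11 (M = -7 + 18 = 11)
h(u, k) = 27 (h(u, k) = -2 + 29 = 27)
b(T, d) = d - 4*T
R(I, Z) = Z - 4*I (R(I, Z) = Z + (0 - 4*I) = Z - 4*I)
R(59, M) - h(-5, 65) = (11 - 4*59) - 1*27 = (11 - 236) - 27 = -225 - 27 = -252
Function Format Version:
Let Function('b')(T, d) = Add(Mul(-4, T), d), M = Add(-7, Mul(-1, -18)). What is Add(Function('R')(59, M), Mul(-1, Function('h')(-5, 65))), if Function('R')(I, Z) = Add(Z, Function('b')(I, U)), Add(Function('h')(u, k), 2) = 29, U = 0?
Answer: -252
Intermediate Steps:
M = 11 (M = Add(-7, 18) = 11)
Function('h')(u, k) = 27 (Function('h')(u, k) = Add(-2, 29) = 27)
Function('b')(T, d) = Add(d, Mul(-4, T))
Function('R')(I, Z) = Add(Z, Mul(-4, I)) (Function('R')(I, Z) = Add(Z, Add(0, Mul(-4, I))) = Add(Z, Mul(-4, I)))
Add(Function('R')(59, M), Mul(-1, Function('h')(-5, 65))) = Add(Add(11, Mul(-4, 59)), Mul(-1, 27)) = Add(Add(11, -236), -27) = Add(-225, -27) = -252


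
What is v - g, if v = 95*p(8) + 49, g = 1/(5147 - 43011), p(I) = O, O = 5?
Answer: 19840737/37864 ≈ 524.00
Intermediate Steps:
p(I) = 5
g = -1/37864 (g = 1/(-37864) = -1/37864 ≈ -2.6410e-5)
v = 524 (v = 95*5 + 49 = 475 + 49 = 524)
v - g = 524 - 1*(-1/37864) = 524 + 1/37864 = 19840737/37864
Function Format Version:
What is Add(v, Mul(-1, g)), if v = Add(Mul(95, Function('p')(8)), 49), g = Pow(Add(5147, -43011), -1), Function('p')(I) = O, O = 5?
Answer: Rational(19840737, 37864) ≈ 524.00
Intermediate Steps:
Function('p')(I) = 5
g = Rational(-1, 37864) (g = Pow(-37864, -1) = Rational(-1, 37864) ≈ -2.6410e-5)
v = 524 (v = Add(Mul(95, 5), 49) = Add(475, 49) = 524)
Add(v, Mul(-1, g)) = Add(524, Mul(-1, Rational(-1, 37864))) = Add(524, Rational(1, 37864)) = Rational(19840737, 37864)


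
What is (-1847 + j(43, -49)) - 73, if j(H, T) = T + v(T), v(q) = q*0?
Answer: -1969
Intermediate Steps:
v(q) = 0
j(H, T) = T (j(H, T) = T + 0 = T)
(-1847 + j(43, -49)) - 73 = (-1847 - 49) - 73 = -1896 - 73 = -1969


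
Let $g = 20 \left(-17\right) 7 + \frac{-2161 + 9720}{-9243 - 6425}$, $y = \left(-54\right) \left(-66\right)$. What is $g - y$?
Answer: $- \frac{93138151}{15668} \approx -5944.5$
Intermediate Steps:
$y = 3564$
$g = - \frac{37297399}{15668}$ ($g = \left(-340\right) 7 + \frac{7559}{-15668} = -2380 + 7559 \left(- \frac{1}{15668}\right) = -2380 - \frac{7559}{15668} = - \frac{37297399}{15668} \approx -2380.5$)
$g - y = - \frac{37297399}{15668} - 3564 = - \frac{93138151}{15668}$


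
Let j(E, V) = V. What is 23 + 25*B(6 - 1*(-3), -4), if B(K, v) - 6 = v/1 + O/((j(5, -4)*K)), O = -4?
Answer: 682/9 ≈ 75.778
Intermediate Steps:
B(K, v) = 6 + v + 1/K (B(K, v) = 6 + (v/1 - 4*(-1/(4*K))) = 6 + (v*1 - (-1)/K) = 6 + (v + 1/K) = 6 + v + 1/K)
23 + 25*B(6 - 1*(-3), -4) = 23 + 25*(6 - 4 + 1/(6 - 1*(-3))) = 23 + 25*(6 - 4 + 1/(6 + 3)) = 23 + 25*(6 - 4 + 1/9) = 23 + 25*(6 - 4 + ⅑) = 23 + 25*(19/9) = 23 + 475/9 = 682/9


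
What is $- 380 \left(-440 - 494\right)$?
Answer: $354920$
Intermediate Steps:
$- 380 \left(-440 - 494\right) = \left(-380\right) \left(-934\right) = 354920$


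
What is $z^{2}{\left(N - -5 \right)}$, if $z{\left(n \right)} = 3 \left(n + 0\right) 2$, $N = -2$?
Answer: $324$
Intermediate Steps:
$z{\left(n \right)} = 6 n$ ($z{\left(n \right)} = 3 n 2 = 6 n$)
$z^{2}{\left(N - -5 \right)} = \left(6 \left(-2 - -5\right)\right)^{2} = \left(6 \left(-2 + 5\right)\right)^{2} = \left(6 \cdot 3\right)^{2} = 18^{2} = 324$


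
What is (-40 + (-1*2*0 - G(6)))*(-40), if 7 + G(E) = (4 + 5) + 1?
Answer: 1720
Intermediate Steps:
G(E) = 3 (G(E) = -7 + ((4 + 5) + 1) = -7 + (9 + 1) = -7 + 10 = 3)
(-40 + (-1*2*0 - G(6)))*(-40) = (-40 + (-1*2*0 - 1*3))*(-40) = (-40 + (-2*0 - 3))*(-40) = (-40 + (0 - 3))*(-40) = (-40 - 3)*(-40) = -43*(-40) = 1720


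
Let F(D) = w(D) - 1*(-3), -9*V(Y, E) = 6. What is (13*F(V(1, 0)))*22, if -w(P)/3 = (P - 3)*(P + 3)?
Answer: 24596/3 ≈ 8198.7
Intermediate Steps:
V(Y, E) = -⅔ (V(Y, E) = -⅑*6 = -⅔)
w(P) = -3*(-3 + P)*(3 + P) (w(P) = -3*(P - 3)*(P + 3) = -3*(-3 + P)*(3 + P))
F(D) = 30 - 3*D² (F(D) = (27 - 3*D²) - 1*(-3) = (27 - 3*D²) + 3 = 30 - 3*D²)
(13*F(V(1, 0)))*22 = (13*(30 - 3*(-⅔)²))*22 = (13*(30 - 3*4/9))*22 = (13*(30 - 4/3))*22 = (13*(86/3))*22 = (1118/3)*22 = 24596/3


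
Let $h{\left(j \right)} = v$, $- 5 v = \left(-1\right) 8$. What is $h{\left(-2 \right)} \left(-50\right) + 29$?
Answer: $-51$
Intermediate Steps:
$v = \frac{8}{5}$ ($v = - \frac{\left(-1\right) 8}{5} = \left(- \frac{1}{5}\right) \left(-8\right) = \frac{8}{5} \approx 1.6$)
$h{\left(j \right)} = \frac{8}{5}$
$h{\left(-2 \right)} \left(-50\right) + 29 = \frac{8}{5} \left(-50\right) + 29 = -80 + 29 = -51$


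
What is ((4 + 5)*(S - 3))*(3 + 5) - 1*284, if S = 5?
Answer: -140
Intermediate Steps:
((4 + 5)*(S - 3))*(3 + 5) - 1*284 = ((4 + 5)*(5 - 3))*(3 + 5) - 1*284 = (9*2)*8 - 284 = 18*8 - 284 = 144 - 284 = -140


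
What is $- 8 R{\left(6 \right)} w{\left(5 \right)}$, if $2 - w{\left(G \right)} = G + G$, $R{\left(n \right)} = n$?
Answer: $384$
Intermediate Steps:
$w{\left(G \right)} = 2 - 2 G$ ($w{\left(G \right)} = 2 - \left(G + G\right) = 2 - 2 G$)
$- 8 R{\left(6 \right)} w{\left(5 \right)} = \left(-8\right) 6 \left(2 - 10\right) = - 48 \left(2 - 10\right) = \left(-48\right) \left(-8\right) = 384$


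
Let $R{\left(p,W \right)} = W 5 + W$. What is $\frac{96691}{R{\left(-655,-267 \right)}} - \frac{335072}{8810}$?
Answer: $- \frac{694316527}{7056810} \approx -98.39$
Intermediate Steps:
$R{\left(p,W \right)} = 6 W$ ($R{\left(p,W \right)} = 5 W + W = 6 W$)
$\frac{96691}{R{\left(-655,-267 \right)}} - \frac{335072}{8810} = \frac{96691}{6 \left(-267\right)} - \frac{335072}{8810} = \frac{96691}{-1602} - \frac{167536}{4405} = 96691 \left(- \frac{1}{1602}\right) - \frac{167536}{4405} = - \frac{96691}{1602} - \frac{167536}{4405} = - \frac{694316527}{7056810}$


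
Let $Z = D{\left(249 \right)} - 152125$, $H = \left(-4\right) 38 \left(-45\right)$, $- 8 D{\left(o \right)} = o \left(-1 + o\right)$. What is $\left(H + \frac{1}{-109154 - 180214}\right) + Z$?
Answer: $- \frac{44274461473}{289368} \approx -1.53 \cdot 10^{5}$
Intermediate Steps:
$D{\left(o \right)} = - \frac{o \left(-1 + o\right)}{8}$
$H = 6840$ ($H = \left(-152\right) \left(-45\right) = 6840$)
$Z = -159844$ ($Z = \frac{1}{8} \cdot 249 \left(1 - 249\right) - 152125 = \frac{1}{8} \cdot 249 \left(-248\right) - 152125 = -7719 - 152125 = -159844$)
$\left(H + \frac{1}{-109154 - 180214}\right) + Z = \left(6840 + \frac{1}{-109154 - 180214}\right) - 159844 = \left(6840 + \frac{1}{-289368}\right) - 159844 = \left(6840 - \frac{1}{289368}\right) - 159844 = \frac{1979277119}{289368} - 159844 = - \frac{44274461473}{289368}$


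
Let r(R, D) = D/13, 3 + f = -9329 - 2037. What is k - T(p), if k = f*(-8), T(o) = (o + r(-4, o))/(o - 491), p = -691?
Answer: 698779379/7683 ≈ 90951.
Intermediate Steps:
f = -11369 (f = -3 + (-9329 - 2037) = -3 - 11366 = -11369)
r(R, D) = D/13 (r(R, D) = D*(1/13) = D/13)
T(o) = 14*o/(13*(-491 + o)) (T(o) = (o + o/13)/(o - 491) = (14*o/13)/(-491 + o) = 14*o/(13*(-491 + o)))
k = 90952 (k = -11369*(-8) = 90952)
k - T(p) = 90952 - 14*(-691)/(13*(-491 - 691)) = 90952 - 14*(-691)/(13*(-1182)) = 90952 - 14*(-691)*(-1)/(13*1182) = 90952 - 1*4837/7683 = 90952 - 4837/7683 = 698779379/7683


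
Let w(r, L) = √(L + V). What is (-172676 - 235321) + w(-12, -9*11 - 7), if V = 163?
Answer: -407997 + √57 ≈ -4.0799e+5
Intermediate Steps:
w(r, L) = √(163 + L) (w(r, L) = √(L + 163) = √(163 + L))
(-172676 - 235321) + w(-12, -9*11 - 7) = (-172676 - 235321) + √(163 + (-9*11 - 7)) = -407997 + √(163 + (-99 - 7)) = -407997 + √(163 - 106) = -407997 + √57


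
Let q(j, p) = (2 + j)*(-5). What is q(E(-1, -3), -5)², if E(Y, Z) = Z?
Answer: 25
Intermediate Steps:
q(j, p) = -10 - 5*j
q(E(-1, -3), -5)² = (-10 - 5*(-3))² = (-10 + 15)² = 5² = 25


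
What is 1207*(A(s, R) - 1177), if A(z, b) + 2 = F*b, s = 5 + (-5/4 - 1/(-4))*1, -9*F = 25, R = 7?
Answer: -13018702/9 ≈ -1.4465e+6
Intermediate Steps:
F = -25/9 (F = -⅑*25 = -25/9 ≈ -2.7778)
s = 4 (s = 5 + (-5*¼ - 1*(-¼))*1 = 5 + (-5/4 + ¼)*1 = 5 - 1*1 = 5 - 1 = 4)
A(z, b) = -2 - 25*b/9
1207*(A(s, R) - 1177) = 1207*((-2 - 25/9*7) - 1177) = 1207*((-2 - 175/9) - 1177) = 1207*(-193/9 - 1177) = 1207*(-10786/9) = -13018702/9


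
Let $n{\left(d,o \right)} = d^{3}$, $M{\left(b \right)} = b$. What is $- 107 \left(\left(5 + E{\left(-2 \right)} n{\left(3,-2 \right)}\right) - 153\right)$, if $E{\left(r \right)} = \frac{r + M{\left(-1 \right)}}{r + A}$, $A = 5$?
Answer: $18725$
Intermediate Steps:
$E{\left(r \right)} = \frac{-1 + r}{5 + r}$ ($E{\left(r \right)} = \frac{r - 1}{r + 5} = \frac{-1 + r}{5 + r}$)
$- 107 \left(\left(5 + E{\left(-2 \right)} n{\left(3,-2 \right)}\right) - 153\right) = - 107 \left(\left(5 + \frac{-1 - 2}{5 - 2} \cdot 3^{3}\right) - 153\right) = - 107 \left(\left(5 + \frac{1}{3} \left(-3\right) 27\right) - 153\right) = - 107 \left(\left(5 - 27\right) - 153\right) = - 107 \left(-22 - 153\right) = \left(-107\right) \left(-175\right) = 18725$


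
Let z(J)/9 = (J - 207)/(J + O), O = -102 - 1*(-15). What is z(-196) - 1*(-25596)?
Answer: 7247295/283 ≈ 25609.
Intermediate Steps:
O = -87 (O = -102 + 15 = -87)
z(J) = 9*(-207 + J)/(-87 + J) (z(J) = 9*((J - 207)/(J - 87)) = 9*((-207 + J)/(-87 + J)) = 9*(-207 + J)/(-87 + J))
z(-196) - 1*(-25596) = 9*(-207 - 196)/(-87 - 196) - 1*(-25596) = 9*(-403)/(-283) + 25596 = 9*(-1/283)*(-403) + 25596 = 3627/283 + 25596 = 7247295/283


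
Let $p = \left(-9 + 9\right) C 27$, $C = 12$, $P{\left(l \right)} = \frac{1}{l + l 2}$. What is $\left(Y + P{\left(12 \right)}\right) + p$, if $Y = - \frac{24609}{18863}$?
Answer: $- \frac{66697}{52236} \approx -1.2768$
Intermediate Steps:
$P{\left(l \right)} = \frac{1}{3 l}$ ($P{\left(l \right)} = \frac{1}{l + 2 l} = \frac{1}{3 l}$)
$p = 0$ ($p = \left(-9 + 9\right) 12 \cdot 27 = 0 \cdot 12 \cdot 27 = 0 \cdot 27 = 0$)
$Y = - \frac{1893}{1451}$ ($Y = \left(-24609\right) \frac{1}{18863} = - \frac{1893}{1451} \approx -1.3046$)
$\left(Y + P{\left(12 \right)}\right) + p = \left(- \frac{1893}{1451} + \frac{1}{3 \cdot 12}\right) + 0 = \left(- \frac{1893}{1451} + \frac{1}{3} \cdot \frac{1}{12}\right) + 0 = \left(- \frac{1893}{1451} + \frac{1}{36}\right) + 0 = - \frac{66697}{52236} + 0 = - \frac{66697}{52236}$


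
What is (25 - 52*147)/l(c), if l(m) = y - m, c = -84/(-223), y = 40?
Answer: -1699037/8836 ≈ -192.29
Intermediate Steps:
c = 84/223 (c = -84*(-1/223) = 84/223 ≈ 0.37668)
l(m) = 40 - m
(25 - 52*147)/l(c) = (25 - 52*147)/(40 - 1*84/223) = (25 - 7644)/(40 - 84/223) = -7619/8836/223 = -7619*223/8836 = -1699037/8836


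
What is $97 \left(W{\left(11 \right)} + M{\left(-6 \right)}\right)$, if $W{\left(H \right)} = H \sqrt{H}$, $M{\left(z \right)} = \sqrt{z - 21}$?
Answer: $1067 \sqrt{11} + 291 i \sqrt{3} \approx 3538.8 + 504.03 i$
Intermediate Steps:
$M{\left(z \right)} = \sqrt{-21 + z}$
$W{\left(H \right)} = H^{\frac{3}{2}}$
$97 \left(W{\left(11 \right)} + M{\left(-6 \right)}\right) = 97 \left(11^{\frac{3}{2}} + \sqrt{-21 - 6}\right) = 97 \left(11 \sqrt{11} + \sqrt{-27}\right) = 97 \left(11 \sqrt{11} + 3 i \sqrt{3}\right) = 1067 \sqrt{11} + 291 i \sqrt{3}$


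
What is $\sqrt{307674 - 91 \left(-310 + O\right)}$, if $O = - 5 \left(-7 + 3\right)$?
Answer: $4 \sqrt{20879} \approx 577.98$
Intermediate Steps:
$O = 20$ ($O = \left(-5\right) \left(-4\right) = 20$)
$\sqrt{307674 - 91 \left(-310 + O\right)} = \sqrt{307674 - 91 \left(-310 + 20\right)} = \sqrt{307674 - -26390} = \sqrt{307674 + 26390} = \sqrt{334064} = 4 \sqrt{20879}$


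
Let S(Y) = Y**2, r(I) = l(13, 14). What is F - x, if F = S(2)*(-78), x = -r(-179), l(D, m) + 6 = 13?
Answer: -305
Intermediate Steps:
l(D, m) = 7 (l(D, m) = -6 + 13 = 7)
r(I) = 7
x = -7 (x = -1*7 = -7)
F = -312 (F = 2**2*(-78) = 4*(-78) = -312)
F - x = -312 - 1*(-7) = -312 + 7 = -305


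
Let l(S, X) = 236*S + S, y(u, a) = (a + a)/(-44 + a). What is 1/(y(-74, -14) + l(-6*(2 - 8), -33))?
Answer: 29/247442 ≈ 0.00011720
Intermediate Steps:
y(u, a) = 2*a/(-44 + a) (y(u, a) = (2*a)/(-44 + a) = 2*a/(-44 + a))
l(S, X) = 237*S
1/(y(-74, -14) + l(-6*(2 - 8), -33)) = 1/(2*(-14)/(-44 - 14) + 237*(-6*(2 - 8))) = 1/(2*(-14)/(-58) + 237*(-6*(-6))) = 1/(2*(-14)*(-1/58) + 237*36) = 1/(14/29 + 8532) = 1/(247442/29) = 29/247442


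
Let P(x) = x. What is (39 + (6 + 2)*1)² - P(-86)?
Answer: 2295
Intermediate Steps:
(39 + (6 + 2)*1)² - P(-86) = (39 + (6 + 2)*1)² - 1*(-86) = (39 + 8*1)² + 86 = (39 + 8)² + 86 = 47² + 86 = 2209 + 86 = 2295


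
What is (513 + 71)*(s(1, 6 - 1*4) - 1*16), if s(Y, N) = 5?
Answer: -6424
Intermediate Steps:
(513 + 71)*(s(1, 6 - 1*4) - 1*16) = (513 + 71)*(5 - 1*16) = 584*(5 - 16) = 584*(-11) = -6424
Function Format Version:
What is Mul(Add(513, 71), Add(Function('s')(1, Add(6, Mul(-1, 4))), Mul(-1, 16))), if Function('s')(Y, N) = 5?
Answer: -6424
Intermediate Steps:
Mul(Add(513, 71), Add(Function('s')(1, Add(6, Mul(-1, 4))), Mul(-1, 16))) = Mul(Add(513, 71), Add(5, Mul(-1, 16))) = Mul(584, Add(5, -16)) = Mul(584, -11) = -6424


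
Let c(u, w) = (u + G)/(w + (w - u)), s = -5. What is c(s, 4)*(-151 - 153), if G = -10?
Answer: 4560/13 ≈ 350.77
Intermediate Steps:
c(u, w) = (-10 + u)/(-u + 2*w) (c(u, w) = (u - 10)/(w + (w - u)) = (-10 + u)/(-u + 2*w))
c(s, 4)*(-151 - 153) = ((10 - 1*(-5))/(-5 - 2*4))*(-151 - 153) = ((10 + 5)/(-5 - 8))*(-304) = (15/(-13))*(-304) = -1/13*15*(-304) = -15/13*(-304) = 4560/13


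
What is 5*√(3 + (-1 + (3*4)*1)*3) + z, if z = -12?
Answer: 18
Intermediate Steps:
5*√(3 + (-1 + (3*4)*1)*3) + z = 5*√(3 + (-1 + (3*4)*1)*3) - 12 = 5*√(3 + (-1 + 12*1)*3) - 12 = 5*√(3 + (-1 + 12)*3) - 12 = 5*√(3 + 11*3) - 12 = 5*√(3 + 33) - 12 = 5*√36 - 12 = 5*6 - 12 = 30 - 12 = 18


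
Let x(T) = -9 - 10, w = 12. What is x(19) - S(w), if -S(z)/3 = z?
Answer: 17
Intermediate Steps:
S(z) = -3*z
x(T) = -19
x(19) - S(w) = -19 - (-3)*12 = -19 - 1*(-36) = -19 + 36 = 17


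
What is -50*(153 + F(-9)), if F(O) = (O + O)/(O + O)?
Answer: -7700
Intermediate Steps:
F(O) = 1 (F(O) = (2*O)/((2*O)) = (2*O)*(1/(2*O)) = 1)
-50*(153 + F(-9)) = -50*(153 + 1) = -50*154 = -7700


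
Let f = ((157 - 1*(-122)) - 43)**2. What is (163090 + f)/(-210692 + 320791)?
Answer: 218786/110099 ≈ 1.9872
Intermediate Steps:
f = 55696 (f = ((157 + 122) - 43)**2 = (279 - 43)**2 = 236**2 = 55696)
(163090 + f)/(-210692 + 320791) = (163090 + 55696)/(-210692 + 320791) = 218786/110099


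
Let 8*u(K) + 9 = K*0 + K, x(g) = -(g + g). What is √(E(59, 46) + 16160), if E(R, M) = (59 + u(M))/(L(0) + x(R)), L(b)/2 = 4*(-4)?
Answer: √58174473/60 ≈ 127.12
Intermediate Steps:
L(b) = -32 (L(b) = 2*(4*(-4)) = 2*(-16) = -32)
x(g) = -2*g
u(K) = -9/8 + K/8 (u(K) = -9/8 + (K*0 + K)/8 = -9/8 + (0 + K)/8 = -9/8 + K/8)
E(R, M) = (463/8 + M/8)/(-32 - 2*R) (E(R, M) = (59 + (-9/8 + M/8))/(-32 - 2*R) = (463/8 + M/8)/(-32 - 2*R))
√(E(59, 46) + 16160) = √((-463 - 1*46)/(16*(16 + 59)) + 16160) = √((1/16)*(-463 - 46)/75 + 16160) = √((1/16)*(1/75)*(-509) + 16160) = √(-509/1200 + 16160) = √(19391491/1200) = √58174473/60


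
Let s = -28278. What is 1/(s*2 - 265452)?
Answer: -1/322008 ≈ -3.1055e-6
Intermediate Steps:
1/(s*2 - 265452) = 1/(-28278*2 - 265452) = 1/(-56556 - 265452) = 1/(-322008) = -1/322008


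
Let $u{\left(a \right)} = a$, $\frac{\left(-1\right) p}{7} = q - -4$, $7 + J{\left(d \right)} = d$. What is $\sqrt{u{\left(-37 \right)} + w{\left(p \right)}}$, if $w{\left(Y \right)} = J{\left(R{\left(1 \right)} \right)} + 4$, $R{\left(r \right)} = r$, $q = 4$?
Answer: $i \sqrt{39} \approx 6.245 i$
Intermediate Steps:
$J{\left(d \right)} = -7 + d$
$p = -56$ ($p = - 7 \left(4 - -4\right) = - 7 \left(4 + 4\right) = \left(-7\right) 8 = -56$)
$w{\left(Y \right)} = -2$ ($w{\left(Y \right)} = \left(-7 + 1\right) + 4 = -6 + 4 = -2$)
$\sqrt{u{\left(-37 \right)} + w{\left(p \right)}} = \sqrt{-37 - 2} = \sqrt{-39} = i \sqrt{39}$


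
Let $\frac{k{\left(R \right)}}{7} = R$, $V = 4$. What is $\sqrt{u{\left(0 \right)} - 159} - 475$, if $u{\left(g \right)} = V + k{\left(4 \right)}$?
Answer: $-475 + i \sqrt{127} \approx -475.0 + 11.269 i$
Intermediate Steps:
$k{\left(R \right)} = 7 R$
$u{\left(g \right)} = 32$ ($u{\left(g \right)} = 4 + 7 \cdot 4 = 4 + 28 = 32$)
$\sqrt{u{\left(0 \right)} - 159} - 475 = \sqrt{32 - 159} - 475 = \sqrt{-127} - 475 = i \sqrt{127} - 475 = -475 + i \sqrt{127}$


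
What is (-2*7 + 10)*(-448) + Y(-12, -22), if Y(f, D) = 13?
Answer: 1805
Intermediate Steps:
(-2*7 + 10)*(-448) + Y(-12, -22) = (-2*7 + 10)*(-448) + 13 = (-14 + 10)*(-448) + 13 = -4*(-448) + 13 = 1792 + 13 = 1805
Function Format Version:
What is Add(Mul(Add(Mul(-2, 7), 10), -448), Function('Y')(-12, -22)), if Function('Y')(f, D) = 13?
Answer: 1805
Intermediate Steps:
Add(Mul(Add(Mul(-2, 7), 10), -448), Function('Y')(-12, -22)) = Add(Mul(Add(Mul(-2, 7), 10), -448), 13) = Add(Mul(Add(-14, 10), -448), 13) = Add(Mul(-4, -448), 13) = Add(1792, 13) = 1805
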